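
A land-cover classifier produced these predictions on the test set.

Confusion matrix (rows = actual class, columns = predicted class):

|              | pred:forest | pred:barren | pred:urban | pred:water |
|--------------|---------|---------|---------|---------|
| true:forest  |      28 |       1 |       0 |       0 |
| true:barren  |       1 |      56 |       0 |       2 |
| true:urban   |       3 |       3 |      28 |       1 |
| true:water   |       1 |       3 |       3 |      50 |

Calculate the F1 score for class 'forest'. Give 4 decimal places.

Treat 'forest' as positive and all other classes as negative.
F1 score = 2·TP/(2·TP+FP+FN).
forest: TP=28, FP=1+3+1=5, FN=1+0+0=1 → 56/62 = 0.90323

0.9032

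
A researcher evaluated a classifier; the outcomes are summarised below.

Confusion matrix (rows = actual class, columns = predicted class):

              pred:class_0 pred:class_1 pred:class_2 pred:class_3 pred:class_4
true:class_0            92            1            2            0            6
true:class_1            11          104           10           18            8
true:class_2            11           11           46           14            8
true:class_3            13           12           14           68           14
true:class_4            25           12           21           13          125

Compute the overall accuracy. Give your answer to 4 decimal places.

Accuracy = trace / total = (92+104+46+68+125=435) / 659 = 435/659 = 0.6601

0.6601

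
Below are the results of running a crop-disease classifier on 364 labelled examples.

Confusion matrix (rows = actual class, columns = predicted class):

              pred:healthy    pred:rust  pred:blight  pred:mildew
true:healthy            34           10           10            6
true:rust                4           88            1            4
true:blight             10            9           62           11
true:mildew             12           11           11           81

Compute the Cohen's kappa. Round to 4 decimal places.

0.6323

Observed agreement pₒ = trace/N = 265/364 = 0.72802
Expected agreement pₑ = Σ (rowᵢ·colᵢ)/N² = (60·60 + 97·118 + 92·84 + 115·102)/364² = 0.26042
κ = (pₒ − pₑ)/(1 − pₑ) = (0.72802 − 0.26042)/(1 − 0.26042) = 0.6323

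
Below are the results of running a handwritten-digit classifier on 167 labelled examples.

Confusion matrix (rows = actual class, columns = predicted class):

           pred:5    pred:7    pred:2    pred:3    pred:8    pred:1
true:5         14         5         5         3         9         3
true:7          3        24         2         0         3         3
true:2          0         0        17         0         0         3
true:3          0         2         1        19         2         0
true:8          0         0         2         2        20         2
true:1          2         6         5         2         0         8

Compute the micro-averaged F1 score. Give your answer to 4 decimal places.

0.6108

Micro-averaging pools counts across classes: ΣTP=102, ΣFP=65, ΣFN=65.
Micro-F1 score = 2·TP/(2·TP+FP+FN) on pooled counts = 0.6108 (equals overall accuracy in single-label multiclass).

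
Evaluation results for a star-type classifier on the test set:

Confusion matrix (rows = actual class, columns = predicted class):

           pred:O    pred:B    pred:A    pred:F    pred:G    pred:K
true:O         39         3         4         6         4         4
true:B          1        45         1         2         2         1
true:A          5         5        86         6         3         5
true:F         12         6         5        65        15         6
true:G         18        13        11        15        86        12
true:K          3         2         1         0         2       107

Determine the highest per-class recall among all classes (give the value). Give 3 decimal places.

0.930

Per-class recall (TP/(TP+FN)):
  O: TP=39, FN=3+4+6+4+4=21 → 39/60 = 0.6500
  B: TP=45, FN=1+1+2+2+1=7 → 45/52 = 0.8654
  A: TP=86, FN=5+5+6+3+5=24 → 86/110 = 0.7818
  F: TP=65, FN=12+6+5+15+6=44 → 65/109 = 0.5963
  G: TP=86, FN=18+13+11+15+12=69 → 86/155 = 0.5548
  K: TP=107, FN=3+2+1+0+2=8 → 107/115 = 0.9304
Highest is class 'K' with recall = 0.930.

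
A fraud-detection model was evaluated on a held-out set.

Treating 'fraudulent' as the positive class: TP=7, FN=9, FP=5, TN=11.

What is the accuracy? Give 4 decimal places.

0.5625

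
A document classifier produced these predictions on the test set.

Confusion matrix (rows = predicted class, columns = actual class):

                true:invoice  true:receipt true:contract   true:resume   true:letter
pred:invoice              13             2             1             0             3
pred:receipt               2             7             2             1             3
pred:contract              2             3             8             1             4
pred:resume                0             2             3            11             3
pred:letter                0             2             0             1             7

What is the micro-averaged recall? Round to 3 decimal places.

Micro-averaging pools counts across classes: ΣTP=46, ΣFP=35, ΣFN=35.
Micro-recall = TP/(TP+FN) on pooled counts = 0.568 (equals overall accuracy in single-label multiclass).

0.568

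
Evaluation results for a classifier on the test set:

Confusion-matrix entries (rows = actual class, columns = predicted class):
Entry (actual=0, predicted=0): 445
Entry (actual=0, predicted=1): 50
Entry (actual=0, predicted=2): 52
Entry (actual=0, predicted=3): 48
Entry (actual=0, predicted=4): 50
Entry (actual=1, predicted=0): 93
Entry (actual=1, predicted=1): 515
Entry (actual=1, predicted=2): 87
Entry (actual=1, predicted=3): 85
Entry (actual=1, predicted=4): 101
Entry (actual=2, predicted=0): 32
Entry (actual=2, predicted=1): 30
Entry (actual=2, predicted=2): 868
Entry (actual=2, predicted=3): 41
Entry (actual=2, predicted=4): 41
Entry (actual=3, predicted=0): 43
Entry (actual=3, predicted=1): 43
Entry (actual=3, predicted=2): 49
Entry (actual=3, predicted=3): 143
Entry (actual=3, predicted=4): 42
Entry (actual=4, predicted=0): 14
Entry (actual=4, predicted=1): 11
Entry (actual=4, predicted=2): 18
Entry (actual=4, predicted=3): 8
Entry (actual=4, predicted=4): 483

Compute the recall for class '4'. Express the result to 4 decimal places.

0.9045

Take TP from the diagonal, FP from the rest of the '4' prediction marginal, FN from the rest of the '4' actual marginal.
recall = TP/(TP+FN).
4: TP=483, FN=14+11+18+8=51 → 483/534 = 0.90449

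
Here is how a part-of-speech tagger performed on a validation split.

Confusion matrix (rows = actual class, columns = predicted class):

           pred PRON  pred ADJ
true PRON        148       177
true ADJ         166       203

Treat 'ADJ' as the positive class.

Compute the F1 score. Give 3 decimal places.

0.542

Precision = TP/(TP+FP) = 203/380 = 0.5342
Recall = TP/(TP+FN) = 203/369 = 0.5501
F1 = 2·TP/(2·TP+FP+FN) = 406/749 = 0.542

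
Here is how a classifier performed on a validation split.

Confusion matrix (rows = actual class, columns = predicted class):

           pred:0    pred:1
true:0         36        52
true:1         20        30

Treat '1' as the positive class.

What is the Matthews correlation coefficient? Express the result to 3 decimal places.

0.009

MCC = (TP·TN − FP·FN) / √((TP+FP)(TP+FN)(TN+FP)(TN+FN))
Numerator = 30·36 − 52·20 = 40
Denominator = √(82·50·88·56) = √20204800 = 4494.9750
MCC = 40 / 4494.9750 = 0.009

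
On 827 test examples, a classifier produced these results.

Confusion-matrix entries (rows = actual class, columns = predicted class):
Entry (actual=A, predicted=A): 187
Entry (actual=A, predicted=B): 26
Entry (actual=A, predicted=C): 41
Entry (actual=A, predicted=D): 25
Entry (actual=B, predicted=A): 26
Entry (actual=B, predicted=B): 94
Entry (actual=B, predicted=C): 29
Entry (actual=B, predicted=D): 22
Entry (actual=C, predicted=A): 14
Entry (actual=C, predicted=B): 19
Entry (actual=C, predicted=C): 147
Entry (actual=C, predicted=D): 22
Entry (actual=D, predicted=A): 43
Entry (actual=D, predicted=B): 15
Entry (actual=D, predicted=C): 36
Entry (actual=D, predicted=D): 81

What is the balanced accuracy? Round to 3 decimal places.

Balanced accuracy = mean of per-class recall.
  A: recall = 187/279 = 0.6703
  B: recall = 94/171 = 0.5497
  C: recall = 147/202 = 0.7277
  D: recall = 81/175 = 0.4629
Mean = (0.6703 + 0.5497 + 0.7277 + 0.4629) / 4 = 0.603

0.603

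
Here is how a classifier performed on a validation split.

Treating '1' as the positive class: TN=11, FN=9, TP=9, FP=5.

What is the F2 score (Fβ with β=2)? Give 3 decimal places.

0.523

Fβ = (1+β²)·TP / ((1+β²)·TP + β²·FN + FP), with β²=4
= 5·9 / (5·9 + 4·9 + 5) = 0.523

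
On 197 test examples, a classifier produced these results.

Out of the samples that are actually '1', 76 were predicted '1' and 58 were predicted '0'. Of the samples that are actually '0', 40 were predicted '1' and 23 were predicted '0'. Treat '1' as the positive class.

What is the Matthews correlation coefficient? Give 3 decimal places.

MCC = (TP·TN − FP·FN) / √((TP+FP)(TP+FN)(TN+FP)(TN+FN))
Numerator = 76·23 − 40·58 = -572
Denominator = √(116·134·63·81) = √79321032 = 8906.2356
MCC = -572 / 8906.2356 = -0.064

-0.064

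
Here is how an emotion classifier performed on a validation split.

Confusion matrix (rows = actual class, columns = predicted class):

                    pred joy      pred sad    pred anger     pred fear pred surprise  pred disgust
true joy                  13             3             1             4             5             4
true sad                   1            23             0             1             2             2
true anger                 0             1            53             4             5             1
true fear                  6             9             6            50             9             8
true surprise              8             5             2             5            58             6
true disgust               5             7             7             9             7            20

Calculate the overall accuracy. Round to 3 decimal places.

Accuracy = trace / total = (13+23+53+50+58+20=217) / 350 = 217/350 = 0.620

0.620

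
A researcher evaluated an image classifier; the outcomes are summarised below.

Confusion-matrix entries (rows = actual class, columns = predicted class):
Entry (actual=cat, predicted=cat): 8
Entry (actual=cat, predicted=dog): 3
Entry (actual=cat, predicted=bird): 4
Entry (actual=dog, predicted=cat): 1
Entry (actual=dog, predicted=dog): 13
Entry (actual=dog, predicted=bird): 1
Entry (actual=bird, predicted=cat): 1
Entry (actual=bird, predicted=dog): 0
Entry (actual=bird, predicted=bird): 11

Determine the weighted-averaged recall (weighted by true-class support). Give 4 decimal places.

0.7619

Per-class recall (TP/(TP+FN)):
  cat: TP=8, FN=3+4=7 → 8/15 = 0.53333
  dog: TP=13, FN=1+1=2 → 13/15 = 0.86667
  bird: TP=11, FN=1+0=1 → 11/12 = 0.91667
Weighted-recall = Σ (supportᵢ/N)·recallᵢ with N=42: (15/42)·0.53333 + (15/42)·0.86667 + (12/42)·0.91667 = 0.7619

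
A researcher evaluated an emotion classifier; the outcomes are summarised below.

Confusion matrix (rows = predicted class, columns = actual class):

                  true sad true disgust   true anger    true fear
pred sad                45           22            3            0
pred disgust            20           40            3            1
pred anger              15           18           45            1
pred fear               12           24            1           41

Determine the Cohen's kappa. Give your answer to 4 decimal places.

Observed agreement pₒ = trace/N = 171/291 = 0.58763
Expected agreement pₑ = Σ (rowᵢ·colᵢ)/N² = (92·70 + 104·64 + 52·79 + 43·78)/291² = 0.24277
κ = (pₒ − pₑ)/(1 − pₑ) = (0.58763 − 0.24277)/(1 − 0.24277) = 0.4554

0.4554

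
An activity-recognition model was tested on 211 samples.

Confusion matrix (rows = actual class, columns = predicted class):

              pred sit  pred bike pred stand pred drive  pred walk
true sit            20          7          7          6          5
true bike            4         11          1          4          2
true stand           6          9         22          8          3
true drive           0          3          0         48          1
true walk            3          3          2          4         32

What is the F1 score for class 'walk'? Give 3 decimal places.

0.736

One-vs-rest for 'walk': TP = diagonal; FP = other classes predicted 'walk'; FN = 'walk' predicted as other.
F1 score = 2·TP/(2·TP+FP+FN).
walk: TP=32, FP=5+2+3+1=11, FN=3+3+2+4=12 → 64/87 = 0.7356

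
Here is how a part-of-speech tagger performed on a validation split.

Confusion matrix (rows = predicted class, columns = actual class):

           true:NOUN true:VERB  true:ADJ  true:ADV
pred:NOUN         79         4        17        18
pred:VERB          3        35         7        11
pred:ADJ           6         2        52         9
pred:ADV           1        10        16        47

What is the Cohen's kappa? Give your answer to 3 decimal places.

Observed agreement pₒ = trace/N = 213/317 = 0.6719
Expected agreement pₑ = Σ (rowᵢ·colᵢ)/N² = (89·118 + 51·56 + 92·69 + 85·74)/317² = 0.2587
κ = (pₒ − pₑ)/(1 − pₑ) = (0.6719 − 0.2587)/(1 − 0.2587) = 0.557

0.557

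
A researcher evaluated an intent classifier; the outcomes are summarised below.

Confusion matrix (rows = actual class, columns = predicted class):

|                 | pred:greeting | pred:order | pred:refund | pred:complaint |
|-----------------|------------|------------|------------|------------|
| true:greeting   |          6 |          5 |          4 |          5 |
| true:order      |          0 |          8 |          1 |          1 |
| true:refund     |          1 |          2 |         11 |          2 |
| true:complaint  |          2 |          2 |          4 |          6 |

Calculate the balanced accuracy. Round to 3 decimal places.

Balanced accuracy = mean of per-class recall.
  greeting: recall = 6/20 = 0.3000
  order: recall = 8/10 = 0.8000
  refund: recall = 11/16 = 0.6875
  complaint: recall = 6/14 = 0.4286
Mean = (0.3000 + 0.8000 + 0.6875 + 0.4286) / 4 = 0.554

0.554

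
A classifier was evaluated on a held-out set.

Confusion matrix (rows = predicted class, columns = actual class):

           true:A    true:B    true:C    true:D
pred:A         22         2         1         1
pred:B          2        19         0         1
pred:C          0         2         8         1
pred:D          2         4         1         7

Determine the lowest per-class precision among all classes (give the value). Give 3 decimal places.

0.500

Per-class precision (TP/(TP+FP)):
  A: TP=22, FP=2+1+1=4 → 22/26 = 0.8462
  B: TP=19, FP=2+0+1=3 → 19/22 = 0.8636
  C: TP=8, FP=0+2+1=3 → 8/11 = 0.7273
  D: TP=7, FP=2+4+1=7 → 7/14 = 0.5000
Lowest is class 'D' with precision = 0.500.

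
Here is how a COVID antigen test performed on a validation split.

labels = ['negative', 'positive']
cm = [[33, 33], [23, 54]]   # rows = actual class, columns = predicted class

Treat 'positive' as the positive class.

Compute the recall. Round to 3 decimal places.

Recall = TP/(TP+FN) = 54/(54+23) = 54/77 = 0.701

0.701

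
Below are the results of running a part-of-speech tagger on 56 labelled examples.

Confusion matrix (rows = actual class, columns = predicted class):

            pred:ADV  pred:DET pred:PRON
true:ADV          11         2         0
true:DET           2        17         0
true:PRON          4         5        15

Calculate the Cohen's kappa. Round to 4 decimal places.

0.6532

Observed agreement pₒ = trace/N = 43/56 = 0.76786
Expected agreement pₑ = Σ (rowᵢ·colᵢ)/N² = (13·17 + 19·24 + 24·15)/56² = 0.33068
κ = (pₒ − pₑ)/(1 − pₑ) = (0.76786 − 0.33068)/(1 − 0.33068) = 0.6532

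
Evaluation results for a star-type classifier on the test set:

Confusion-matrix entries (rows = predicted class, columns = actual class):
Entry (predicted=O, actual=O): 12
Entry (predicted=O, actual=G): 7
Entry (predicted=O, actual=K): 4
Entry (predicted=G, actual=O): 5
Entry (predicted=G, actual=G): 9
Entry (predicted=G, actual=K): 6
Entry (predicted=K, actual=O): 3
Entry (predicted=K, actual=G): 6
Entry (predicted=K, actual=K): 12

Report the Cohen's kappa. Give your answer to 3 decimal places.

Observed agreement pₒ = trace/N = 33/64 = 0.5156
Expected agreement pₑ = Σ (rowᵢ·colᵢ)/N² = (20·23 + 22·20 + 22·21)/64² = 0.3325
κ = (pₒ − pₑ)/(1 − pₑ) = (0.5156 − 0.3325)/(1 − 0.3325) = 0.274

0.274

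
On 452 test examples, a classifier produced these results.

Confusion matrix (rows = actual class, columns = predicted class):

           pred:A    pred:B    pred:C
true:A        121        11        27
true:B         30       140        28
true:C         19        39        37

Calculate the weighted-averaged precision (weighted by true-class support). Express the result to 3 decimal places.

0.658

Per-class precision (TP/(TP+FP)):
  A: TP=121, FP=30+19=49 → 121/170 = 0.7118
  B: TP=140, FP=11+39=50 → 140/190 = 0.7368
  C: TP=37, FP=27+28=55 → 37/92 = 0.4022
Weighted-precision = Σ (supportᵢ/N)·precisionᵢ with N=452: (159/452)·0.7118 + (198/452)·0.7368 + (95/452)·0.4022 = 0.658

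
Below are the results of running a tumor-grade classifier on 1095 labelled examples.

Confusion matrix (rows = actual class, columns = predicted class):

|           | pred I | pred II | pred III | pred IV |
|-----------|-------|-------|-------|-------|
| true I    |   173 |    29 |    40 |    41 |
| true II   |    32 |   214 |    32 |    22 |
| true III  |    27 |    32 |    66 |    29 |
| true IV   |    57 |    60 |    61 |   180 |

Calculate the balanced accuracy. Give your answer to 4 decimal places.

0.5640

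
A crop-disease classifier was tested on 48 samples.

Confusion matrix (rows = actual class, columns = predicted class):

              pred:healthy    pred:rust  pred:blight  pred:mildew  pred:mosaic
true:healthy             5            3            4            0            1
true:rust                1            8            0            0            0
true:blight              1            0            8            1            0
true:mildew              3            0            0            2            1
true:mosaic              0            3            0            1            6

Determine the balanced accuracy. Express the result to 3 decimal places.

0.601

Balanced accuracy = mean of per-class recall.
  healthy: recall = 5/13 = 0.3846
  rust: recall = 8/9 = 0.8889
  blight: recall = 8/10 = 0.8000
  mildew: recall = 2/6 = 0.3333
  mosaic: recall = 6/10 = 0.6000
Mean = (0.3846 + 0.8889 + 0.8000 + 0.3333 + 0.6000) / 5 = 0.601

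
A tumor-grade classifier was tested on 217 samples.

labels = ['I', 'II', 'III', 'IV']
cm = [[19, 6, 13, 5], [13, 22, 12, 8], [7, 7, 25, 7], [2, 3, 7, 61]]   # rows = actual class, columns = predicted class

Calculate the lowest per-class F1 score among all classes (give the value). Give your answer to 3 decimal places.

0.452

Per-class F1 score (2·TP/(2·TP+FP+FN)):
  I: TP=19, FP=13+7+2=22, FN=6+13+5=24 → 38/84 = 0.4524
  II: TP=22, FP=6+7+3=16, FN=13+12+8=33 → 44/93 = 0.4731
  III: TP=25, FP=13+12+7=32, FN=7+7+7=21 → 50/103 = 0.4854
  IV: TP=61, FP=5+8+7=20, FN=2+3+7=12 → 122/154 = 0.7922
Lowest is class 'I' with F1 score = 0.452.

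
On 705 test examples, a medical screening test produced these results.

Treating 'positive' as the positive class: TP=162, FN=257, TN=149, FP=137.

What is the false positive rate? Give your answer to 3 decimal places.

FPR = FP/(FP+TN) = 137/(137+149) = 0.479

0.479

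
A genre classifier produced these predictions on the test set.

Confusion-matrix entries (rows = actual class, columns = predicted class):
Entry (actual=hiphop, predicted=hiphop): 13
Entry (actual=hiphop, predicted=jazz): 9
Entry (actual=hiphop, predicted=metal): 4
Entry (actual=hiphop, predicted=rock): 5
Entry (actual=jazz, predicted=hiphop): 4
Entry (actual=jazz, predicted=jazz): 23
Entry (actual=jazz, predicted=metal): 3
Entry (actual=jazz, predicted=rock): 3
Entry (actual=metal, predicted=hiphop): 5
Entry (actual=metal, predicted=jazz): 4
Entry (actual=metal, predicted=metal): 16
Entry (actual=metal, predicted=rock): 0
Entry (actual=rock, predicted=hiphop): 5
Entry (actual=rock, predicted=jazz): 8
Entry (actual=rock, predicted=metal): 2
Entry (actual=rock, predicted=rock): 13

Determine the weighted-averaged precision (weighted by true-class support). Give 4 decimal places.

0.5599

Per-class precision (TP/(TP+FP)):
  hiphop: TP=13, FP=4+5+5=14 → 13/27 = 0.48148
  jazz: TP=23, FP=9+4+8=21 → 23/44 = 0.52273
  metal: TP=16, FP=4+3+2=9 → 16/25 = 0.64000
  rock: TP=13, FP=5+3+0=8 → 13/21 = 0.61905
Weighted-precision = Σ (supportᵢ/N)·precisionᵢ with N=117: (31/117)·0.48148 + (33/117)·0.52273 + (25/117)·0.64000 + (28/117)·0.61905 = 0.5599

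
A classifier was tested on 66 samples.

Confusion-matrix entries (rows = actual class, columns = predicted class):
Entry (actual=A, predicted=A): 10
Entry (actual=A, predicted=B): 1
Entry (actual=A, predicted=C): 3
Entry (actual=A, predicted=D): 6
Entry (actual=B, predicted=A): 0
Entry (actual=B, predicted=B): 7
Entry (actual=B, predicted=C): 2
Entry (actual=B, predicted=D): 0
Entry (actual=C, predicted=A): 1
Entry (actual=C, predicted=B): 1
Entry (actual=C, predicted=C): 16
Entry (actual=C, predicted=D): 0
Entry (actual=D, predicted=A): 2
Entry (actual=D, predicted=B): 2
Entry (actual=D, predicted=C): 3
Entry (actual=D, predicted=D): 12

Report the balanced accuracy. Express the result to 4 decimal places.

0.6996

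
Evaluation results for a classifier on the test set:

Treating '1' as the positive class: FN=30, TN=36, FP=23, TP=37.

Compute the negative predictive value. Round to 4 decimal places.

0.5455

NPV = TN/(TN+FN) = 36/(36+30) = 0.5455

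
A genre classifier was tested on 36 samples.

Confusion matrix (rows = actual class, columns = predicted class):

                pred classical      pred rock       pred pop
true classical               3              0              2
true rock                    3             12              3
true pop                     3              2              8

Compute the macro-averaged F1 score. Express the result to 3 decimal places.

0.598

Per-class F1 score (2·TP/(2·TP+FP+FN)):
  classical: TP=3, FP=3+3=6, FN=0+2=2 → 6/14 = 0.4286
  rock: TP=12, FP=0+2=2, FN=3+3=6 → 24/32 = 0.7500
  pop: TP=8, FP=2+3=5, FN=3+2=5 → 16/26 = 0.6154
Macro-F1 score = mean = (0.4286 + 0.7500 + 0.6154) / 3 = 0.598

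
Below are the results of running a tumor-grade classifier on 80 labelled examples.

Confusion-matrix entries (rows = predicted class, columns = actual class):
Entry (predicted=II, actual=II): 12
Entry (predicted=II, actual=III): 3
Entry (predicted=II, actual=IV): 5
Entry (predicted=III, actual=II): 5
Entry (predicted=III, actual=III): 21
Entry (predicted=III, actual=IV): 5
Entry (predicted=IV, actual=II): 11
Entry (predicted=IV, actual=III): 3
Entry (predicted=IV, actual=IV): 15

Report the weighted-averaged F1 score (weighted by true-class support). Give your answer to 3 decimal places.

Per-class F1 score (2·TP/(2·TP+FP+FN)):
  II: TP=12, FP=3+5=8, FN=5+11=16 → 24/48 = 0.5000
  III: TP=21, FP=5+5=10, FN=3+3=6 → 42/58 = 0.7241
  IV: TP=15, FP=11+3=14, FN=5+5=10 → 30/54 = 0.5556
Weighted-F1 score = Σ (supportᵢ/N)·F1 scoreᵢ with N=80: (28/80)·0.5000 + (27/80)·0.7241 + (25/80)·0.5556 = 0.593

0.593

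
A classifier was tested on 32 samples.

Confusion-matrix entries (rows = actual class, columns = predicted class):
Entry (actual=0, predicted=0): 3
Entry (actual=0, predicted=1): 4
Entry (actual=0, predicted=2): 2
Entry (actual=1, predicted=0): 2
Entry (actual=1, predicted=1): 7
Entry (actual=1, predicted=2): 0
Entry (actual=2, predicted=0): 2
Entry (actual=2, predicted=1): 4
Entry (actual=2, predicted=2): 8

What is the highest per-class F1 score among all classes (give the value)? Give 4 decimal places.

0.6667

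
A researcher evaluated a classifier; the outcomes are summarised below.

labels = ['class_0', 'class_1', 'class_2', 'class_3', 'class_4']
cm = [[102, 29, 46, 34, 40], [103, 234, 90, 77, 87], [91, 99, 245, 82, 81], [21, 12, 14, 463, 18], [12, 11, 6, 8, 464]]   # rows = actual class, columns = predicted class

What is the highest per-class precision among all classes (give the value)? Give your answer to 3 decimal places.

0.697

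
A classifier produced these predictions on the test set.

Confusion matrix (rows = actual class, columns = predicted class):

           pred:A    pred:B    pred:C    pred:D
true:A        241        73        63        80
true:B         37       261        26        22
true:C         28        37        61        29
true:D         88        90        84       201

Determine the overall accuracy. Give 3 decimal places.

Accuracy = trace / total = (241+261+61+201=764) / 1421 = 764/1421 = 0.538

0.538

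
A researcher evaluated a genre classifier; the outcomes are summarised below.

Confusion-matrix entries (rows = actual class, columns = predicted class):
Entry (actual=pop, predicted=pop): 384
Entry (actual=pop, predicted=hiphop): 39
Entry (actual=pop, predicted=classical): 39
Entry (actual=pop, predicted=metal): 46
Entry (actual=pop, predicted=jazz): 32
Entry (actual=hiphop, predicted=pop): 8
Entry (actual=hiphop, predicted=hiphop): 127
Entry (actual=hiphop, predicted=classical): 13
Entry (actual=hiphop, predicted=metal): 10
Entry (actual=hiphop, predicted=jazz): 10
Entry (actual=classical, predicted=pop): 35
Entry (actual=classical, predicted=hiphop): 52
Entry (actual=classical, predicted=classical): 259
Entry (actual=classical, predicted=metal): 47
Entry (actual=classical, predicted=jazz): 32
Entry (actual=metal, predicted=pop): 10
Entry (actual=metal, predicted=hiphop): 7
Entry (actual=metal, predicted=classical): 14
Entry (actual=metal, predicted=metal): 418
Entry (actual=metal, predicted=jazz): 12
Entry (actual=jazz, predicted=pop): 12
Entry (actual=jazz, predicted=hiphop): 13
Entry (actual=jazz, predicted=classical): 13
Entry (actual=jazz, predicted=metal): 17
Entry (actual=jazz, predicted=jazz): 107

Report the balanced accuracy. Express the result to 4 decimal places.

0.7287

Balanced accuracy = mean of per-class recall.
  pop: recall = 384/540 = 0.71111
  hiphop: recall = 127/168 = 0.75595
  classical: recall = 259/425 = 0.60941
  metal: recall = 418/461 = 0.90672
  jazz: recall = 107/162 = 0.66049
Mean = (0.71111 + 0.75595 + 0.60941 + 0.90672 + 0.66049) / 5 = 0.7287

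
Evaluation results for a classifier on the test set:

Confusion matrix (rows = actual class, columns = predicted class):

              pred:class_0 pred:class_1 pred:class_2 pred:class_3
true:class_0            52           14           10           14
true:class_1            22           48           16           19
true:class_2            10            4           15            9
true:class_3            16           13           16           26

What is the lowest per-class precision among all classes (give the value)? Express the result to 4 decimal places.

Per-class precision (TP/(TP+FP)):
  class_0: TP=52, FP=22+10+16=48 → 52/100 = 0.52000
  class_1: TP=48, FP=14+4+13=31 → 48/79 = 0.60759
  class_2: TP=15, FP=10+16+16=42 → 15/57 = 0.26316
  class_3: TP=26, FP=14+19+9=42 → 26/68 = 0.38235
Lowest is class 'class_2' with precision = 0.2632.

0.2632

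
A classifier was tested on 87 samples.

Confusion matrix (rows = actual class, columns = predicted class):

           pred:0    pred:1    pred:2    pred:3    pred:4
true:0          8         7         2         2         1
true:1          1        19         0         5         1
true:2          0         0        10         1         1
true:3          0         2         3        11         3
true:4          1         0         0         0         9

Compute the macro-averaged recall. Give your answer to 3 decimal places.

0.689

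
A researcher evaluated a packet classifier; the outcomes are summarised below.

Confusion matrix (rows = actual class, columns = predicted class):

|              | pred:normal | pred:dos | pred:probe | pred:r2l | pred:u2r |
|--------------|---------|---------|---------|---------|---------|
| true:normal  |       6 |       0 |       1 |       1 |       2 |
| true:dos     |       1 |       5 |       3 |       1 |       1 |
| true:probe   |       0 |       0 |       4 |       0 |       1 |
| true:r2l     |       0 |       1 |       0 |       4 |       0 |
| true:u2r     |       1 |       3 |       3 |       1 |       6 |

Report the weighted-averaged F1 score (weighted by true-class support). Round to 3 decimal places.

0.556

Per-class F1 score (2·TP/(2·TP+FP+FN)):
  normal: TP=6, FP=1+0+0+1=2, FN=0+1+1+2=4 → 12/18 = 0.6667
  dos: TP=5, FP=0+0+1+3=4, FN=1+3+1+1=6 → 10/20 = 0.5000
  probe: TP=4, FP=1+3+0+3=7, FN=0+0+0+1=1 → 8/16 = 0.5000
  r2l: TP=4, FP=1+1+0+1=3, FN=0+1+0+0=1 → 8/12 = 0.6667
  u2r: TP=6, FP=2+1+1+0=4, FN=1+3+3+1=8 → 12/24 = 0.5000
Weighted-F1 score = Σ (supportᵢ/N)·F1 scoreᵢ with N=45: (10/45)·0.6667 + (11/45)·0.5000 + (5/45)·0.5000 + (5/45)·0.6667 + (14/45)·0.5000 = 0.556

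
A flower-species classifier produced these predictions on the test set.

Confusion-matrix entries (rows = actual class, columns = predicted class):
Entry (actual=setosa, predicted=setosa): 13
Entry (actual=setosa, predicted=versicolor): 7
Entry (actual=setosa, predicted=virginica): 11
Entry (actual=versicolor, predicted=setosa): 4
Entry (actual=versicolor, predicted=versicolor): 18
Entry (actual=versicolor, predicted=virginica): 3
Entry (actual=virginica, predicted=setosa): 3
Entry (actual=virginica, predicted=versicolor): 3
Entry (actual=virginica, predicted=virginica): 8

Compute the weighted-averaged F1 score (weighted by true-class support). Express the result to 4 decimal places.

0.5572

Per-class F1 score (2·TP/(2·TP+FP+FN)):
  setosa: TP=13, FP=4+3=7, FN=7+11=18 → 26/51 = 0.50980
  versicolor: TP=18, FP=7+3=10, FN=4+3=7 → 36/53 = 0.67925
  virginica: TP=8, FP=11+3=14, FN=3+3=6 → 16/36 = 0.44444
Weighted-F1 score = Σ (supportᵢ/N)·F1 scoreᵢ with N=70: (31/70)·0.50980 + (25/70)·0.67925 + (14/70)·0.44444 = 0.5572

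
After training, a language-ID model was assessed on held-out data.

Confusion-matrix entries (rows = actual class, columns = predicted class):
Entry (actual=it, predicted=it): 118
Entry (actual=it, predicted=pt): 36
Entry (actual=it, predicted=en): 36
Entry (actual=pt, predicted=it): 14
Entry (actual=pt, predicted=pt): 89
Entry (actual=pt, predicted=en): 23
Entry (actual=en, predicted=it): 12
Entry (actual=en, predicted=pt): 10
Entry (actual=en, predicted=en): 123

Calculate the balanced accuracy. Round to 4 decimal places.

Balanced accuracy = mean of per-class recall.
  it: recall = 118/190 = 0.62105
  pt: recall = 89/126 = 0.70635
  en: recall = 123/145 = 0.84828
Mean = (0.62105 + 0.70635 + 0.84828) / 3 = 0.7252

0.7252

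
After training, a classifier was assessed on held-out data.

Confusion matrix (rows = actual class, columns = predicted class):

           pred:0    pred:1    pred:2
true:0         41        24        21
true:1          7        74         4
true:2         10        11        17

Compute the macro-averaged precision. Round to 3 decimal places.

0.597

Per-class precision (TP/(TP+FP)):
  0: TP=41, FP=7+10=17 → 41/58 = 0.7069
  1: TP=74, FP=24+11=35 → 74/109 = 0.6789
  2: TP=17, FP=21+4=25 → 17/42 = 0.4048
Macro-precision = mean = (0.7069 + 0.6789 + 0.4048) / 3 = 0.597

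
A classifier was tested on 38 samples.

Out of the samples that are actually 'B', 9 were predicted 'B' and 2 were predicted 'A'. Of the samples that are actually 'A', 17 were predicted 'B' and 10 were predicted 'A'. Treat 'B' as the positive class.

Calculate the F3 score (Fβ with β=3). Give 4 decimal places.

Fβ = (1+β²)·TP / ((1+β²)·TP + β²·FN + FP), with β²=9
= 10·9 / (10·9 + 9·2 + 17) = 0.7200

0.7200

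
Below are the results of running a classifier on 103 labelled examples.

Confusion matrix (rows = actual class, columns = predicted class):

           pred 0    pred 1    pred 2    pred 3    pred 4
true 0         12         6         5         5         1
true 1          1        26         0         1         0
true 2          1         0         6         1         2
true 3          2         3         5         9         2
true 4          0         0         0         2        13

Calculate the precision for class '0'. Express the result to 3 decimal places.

Treat '0' as positive and all other classes as negative.
precision = TP/(TP+FP).
0: TP=12, FP=1+1+2+0=4 → 12/16 = 0.7500

0.750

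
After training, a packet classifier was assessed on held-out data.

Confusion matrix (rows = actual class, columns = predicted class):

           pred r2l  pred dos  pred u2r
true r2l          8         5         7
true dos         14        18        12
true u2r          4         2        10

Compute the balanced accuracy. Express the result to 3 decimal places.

0.478

Balanced accuracy = mean of per-class recall.
  r2l: recall = 8/20 = 0.4000
  dos: recall = 18/44 = 0.4091
  u2r: recall = 10/16 = 0.6250
Mean = (0.4000 + 0.4091 + 0.6250) / 3 = 0.478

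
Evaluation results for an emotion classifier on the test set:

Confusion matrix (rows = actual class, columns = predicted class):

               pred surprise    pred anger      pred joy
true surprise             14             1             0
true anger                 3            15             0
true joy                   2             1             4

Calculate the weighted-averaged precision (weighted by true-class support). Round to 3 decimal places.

Per-class precision (TP/(TP+FP)):
  surprise: TP=14, FP=3+2=5 → 14/19 = 0.7368
  anger: TP=15, FP=1+1=2 → 15/17 = 0.8824
  joy: TP=4, FP=0+0=0 → 4/4 = 1.0000
Weighted-precision = Σ (supportᵢ/N)·precisionᵢ with N=40: (15/40)·0.7368 + (18/40)·0.8824 + (7/40)·1.0000 = 0.848

0.848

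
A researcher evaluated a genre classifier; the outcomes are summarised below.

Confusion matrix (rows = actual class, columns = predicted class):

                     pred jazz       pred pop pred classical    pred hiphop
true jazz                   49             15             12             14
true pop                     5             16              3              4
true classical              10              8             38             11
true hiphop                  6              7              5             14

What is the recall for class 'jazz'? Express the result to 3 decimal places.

0.544

recall = TP/(TP+FN).
jazz: TP=49, FN=15+12+14=41 → 49/90 = 0.5444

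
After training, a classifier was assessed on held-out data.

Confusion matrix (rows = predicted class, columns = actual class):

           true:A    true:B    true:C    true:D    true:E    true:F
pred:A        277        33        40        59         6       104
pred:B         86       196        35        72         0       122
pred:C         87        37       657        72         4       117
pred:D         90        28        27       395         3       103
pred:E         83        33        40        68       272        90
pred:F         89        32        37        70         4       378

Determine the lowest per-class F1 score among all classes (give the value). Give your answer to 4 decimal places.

Per-class F1 score (2·TP/(2·TP+FP+FN)):
  A: TP=277, FP=33+40+59+6+104=242, FN=86+87+90+83+89=435 → 554/1231 = 0.45004
  B: TP=196, FP=86+35+72+0+122=315, FN=33+37+28+33+32=163 → 392/870 = 0.45057
  C: TP=657, FP=87+37+72+4+117=317, FN=40+35+27+40+37=179 → 1314/1810 = 0.72597
  D: TP=395, FP=90+28+27+3+103=251, FN=59+72+72+68+70=341 → 790/1382 = 0.57164
  E: TP=272, FP=83+33+40+68+90=314, FN=6+0+4+3+4=17 → 544/875 = 0.62171
  F: TP=378, FP=89+32+37+70+4=232, FN=104+122+117+103+90=536 → 756/1524 = 0.49606
Lowest is class 'A' with F1 score = 0.4500.

0.4500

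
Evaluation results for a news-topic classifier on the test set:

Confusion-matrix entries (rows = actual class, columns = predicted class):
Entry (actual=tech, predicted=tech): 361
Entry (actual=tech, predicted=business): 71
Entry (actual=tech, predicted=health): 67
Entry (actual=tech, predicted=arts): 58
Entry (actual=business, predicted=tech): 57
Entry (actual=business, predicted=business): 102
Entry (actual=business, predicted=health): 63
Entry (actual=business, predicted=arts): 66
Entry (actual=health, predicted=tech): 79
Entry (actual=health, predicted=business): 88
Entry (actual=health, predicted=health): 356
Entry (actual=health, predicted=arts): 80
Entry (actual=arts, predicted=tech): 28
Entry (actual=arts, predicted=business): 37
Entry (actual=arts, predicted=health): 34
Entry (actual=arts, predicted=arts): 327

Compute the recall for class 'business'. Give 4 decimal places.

0.3542

One-vs-rest for 'business': TP = diagonal; FP = other classes predicted 'business'; FN = 'business' predicted as other.
recall = TP/(TP+FN).
business: TP=102, FN=57+63+66=186 → 102/288 = 0.35417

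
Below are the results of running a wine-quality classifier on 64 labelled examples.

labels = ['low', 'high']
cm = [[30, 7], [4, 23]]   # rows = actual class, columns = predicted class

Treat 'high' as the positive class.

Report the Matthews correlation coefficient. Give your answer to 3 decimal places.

0.656

MCC = (TP·TN − FP·FN) / √((TP+FP)(TP+FN)(TN+FP)(TN+FN))
Numerator = 23·30 − 7·4 = 662
Denominator = √(30·27·37·34) = √1018980 = 1009.4454
MCC = 662 / 1009.4454 = 0.656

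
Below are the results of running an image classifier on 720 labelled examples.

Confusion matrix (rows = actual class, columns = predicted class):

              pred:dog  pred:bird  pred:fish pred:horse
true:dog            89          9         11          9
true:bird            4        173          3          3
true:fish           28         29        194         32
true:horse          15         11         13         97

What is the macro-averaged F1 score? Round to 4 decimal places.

Per-class F1 score (2·TP/(2·TP+FP+FN)):
  dog: TP=89, FP=4+28+15=47, FN=9+11+9=29 → 178/254 = 0.70079
  bird: TP=173, FP=9+29+11=49, FN=4+3+3=10 → 346/405 = 0.85432
  fish: TP=194, FP=11+3+13=27, FN=28+29+32=89 → 388/504 = 0.76984
  horse: TP=97, FP=9+3+32=44, FN=15+11+13=39 → 194/277 = 0.70036
Macro-F1 score = mean = (0.70079 + 0.85432 + 0.76984 + 0.70036) / 4 = 0.7563

0.7563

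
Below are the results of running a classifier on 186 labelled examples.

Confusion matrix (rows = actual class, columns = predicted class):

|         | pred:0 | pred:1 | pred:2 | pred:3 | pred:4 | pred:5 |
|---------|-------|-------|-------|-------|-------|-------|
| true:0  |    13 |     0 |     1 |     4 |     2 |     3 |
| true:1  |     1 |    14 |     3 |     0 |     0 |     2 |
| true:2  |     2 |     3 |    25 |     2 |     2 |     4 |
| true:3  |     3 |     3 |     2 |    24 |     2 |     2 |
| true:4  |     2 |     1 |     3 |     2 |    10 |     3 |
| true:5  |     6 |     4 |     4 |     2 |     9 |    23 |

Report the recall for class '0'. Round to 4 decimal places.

0.5652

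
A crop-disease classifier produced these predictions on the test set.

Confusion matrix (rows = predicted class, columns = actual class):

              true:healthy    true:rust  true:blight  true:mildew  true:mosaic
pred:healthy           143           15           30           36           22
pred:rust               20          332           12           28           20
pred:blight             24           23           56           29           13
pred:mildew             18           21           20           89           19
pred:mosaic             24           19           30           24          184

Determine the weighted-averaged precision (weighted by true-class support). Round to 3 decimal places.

0.639

Per-class precision (TP/(TP+FP)):
  healthy: TP=143, FP=15+30+36+22=103 → 143/246 = 0.5813
  rust: TP=332, FP=20+12+28+20=80 → 332/412 = 0.8058
  blight: TP=56, FP=24+23+29+13=89 → 56/145 = 0.3862
  mildew: TP=89, FP=18+21+20+19=78 → 89/167 = 0.5329
  mosaic: TP=184, FP=24+19+30+24=97 → 184/281 = 0.6548
Weighted-precision = Σ (supportᵢ/N)·precisionᵢ with N=1251: (229/1251)·0.5813 + (410/1251)·0.8058 + (148/1251)·0.3862 + (206/1251)·0.5329 + (258/1251)·0.6548 = 0.639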